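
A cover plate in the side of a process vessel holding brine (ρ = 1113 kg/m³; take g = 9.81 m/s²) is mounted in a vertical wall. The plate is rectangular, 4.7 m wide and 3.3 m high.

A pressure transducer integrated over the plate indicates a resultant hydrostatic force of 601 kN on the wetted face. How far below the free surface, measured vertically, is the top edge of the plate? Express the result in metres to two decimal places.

d_top ≈ 1.90 m

γ = ρg = 1113 × 9.81 / 1000 = 10.91853 kN/m³.
A = 4.7 × 3.3 = 15.51 m².
From F = γ·h_c·A, the centroid depth is h_c = 601/(10.91853 × 15.51) = 3.54894 m.
The centroid lies 3.3/2 = 1.65 m below the top edge, so the top edge sits at h_top = 3.54894 − 1.65 = 1.89894 m below the surface.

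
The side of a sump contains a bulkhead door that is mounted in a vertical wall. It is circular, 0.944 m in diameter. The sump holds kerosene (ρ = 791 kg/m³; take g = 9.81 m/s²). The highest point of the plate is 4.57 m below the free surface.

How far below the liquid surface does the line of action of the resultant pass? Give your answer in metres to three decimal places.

γ = ρg = 791 × 9.81 / 1000 = 7.75971 kN/m³.
The centroid is at the centre, 0.472 m below the top of the plate, so the centroid depth is h_c = 4.57 + 0.472 = 5.042 m.
A = π(0.472)² = 0.699897 m².
Resultant F = γ·h_c·A = 7.75971 × 5.042 × 0.699897 = 27.3831 kN.
I_c = πr⁴/4 = π × 0.472⁴/4 = 0.0389814 m⁴.
Centre of pressure: y_p = y_c + I_c/(y_c·A) = 5.042 + 0.0389814/(5.042 × 0.699897) = 5.042 + 0.0110464 = 5.05305 m along the plane.

h_p = 5.053 m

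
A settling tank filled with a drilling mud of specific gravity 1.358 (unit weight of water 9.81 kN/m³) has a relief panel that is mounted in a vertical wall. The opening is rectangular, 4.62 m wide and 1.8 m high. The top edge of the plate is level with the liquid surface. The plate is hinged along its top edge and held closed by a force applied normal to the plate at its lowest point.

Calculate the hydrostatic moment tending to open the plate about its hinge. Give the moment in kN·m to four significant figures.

γ = 1.358 × 9.81 = 13.32198 kN/m³.
The centroid lies 1.8/2 = 0.9 m below the top edge, so the centroid depth is h_c = 0.9 m.
A = 4.62 × 1.8 = 8.316 m².
Resultant F = γ·h_c·A = 13.32198 × 0.9 × 8.316 = 99.707 kN.
I_c = b·h³/12 = 4.62 × 1.8³/12 = 2.24532 m⁴.
Centre of pressure: y_p = y_c + I_c/(y_c·A) = 0.9 + 2.24532/(0.9 × 8.316) = 0.9 + 0.3 = 1.2 m along the plane.
The resultant acts 0.9 + 0.3 = 1.2 m (along the plate) below the hinge at the top edge, so the moment about the hinge is M = F × 1.2 = 99.707 × 1.2 = 119.648 kN·m.

M ≈ 119.6 kN·m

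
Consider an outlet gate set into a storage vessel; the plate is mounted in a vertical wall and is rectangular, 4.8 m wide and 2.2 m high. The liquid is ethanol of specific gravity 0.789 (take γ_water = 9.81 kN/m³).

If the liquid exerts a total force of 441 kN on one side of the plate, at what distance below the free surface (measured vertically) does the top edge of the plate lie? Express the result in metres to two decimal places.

γ = 0.789 × 9.81 = 7.74009 kN/m³.
A = 4.8 × 2.2 = 10.56 m².
From F = γ·h_c·A, the centroid depth is h_c = 441/(7.74009 × 10.56) = 5.39546 m.
The centroid lies 2.2/2 = 1.1 m below the top edge, so the top edge sits at h_top = 5.39546 − 1.1 = 4.29546 m below the surface.

d_top ≈ 4.30 m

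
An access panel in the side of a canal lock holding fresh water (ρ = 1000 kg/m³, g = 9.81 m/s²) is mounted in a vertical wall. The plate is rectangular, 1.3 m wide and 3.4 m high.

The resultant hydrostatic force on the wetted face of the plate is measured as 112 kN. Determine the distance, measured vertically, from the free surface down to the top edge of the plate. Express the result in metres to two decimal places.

γ = ρg = 1000 × 9.81 = 9810 N/m³ = 9.81 kN/m³.
A = 1.3 × 3.4 = 4.42 m².
From F = γ·h_c·A, the centroid depth is h_c = 112/(9.81 × 4.42) = 2.58301 m.
The centroid lies 3.4/2 = 1.7 m below the top edge, so the top edge sits at h_top = 2.58301 − 1.7 = 0.88301 m below the surface.

d_top ≈ 0.88 m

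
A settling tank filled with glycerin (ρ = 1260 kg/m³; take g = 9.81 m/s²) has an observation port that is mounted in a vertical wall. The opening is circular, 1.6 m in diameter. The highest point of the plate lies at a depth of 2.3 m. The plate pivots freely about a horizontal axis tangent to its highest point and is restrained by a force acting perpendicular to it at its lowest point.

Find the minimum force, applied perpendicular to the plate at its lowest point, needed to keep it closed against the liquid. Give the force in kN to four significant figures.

γ = ρg = 1260 × 9.81 / 1000 = 12.3606 kN/m³.
The centroid is at the centre, 0.8 m below the top of the plate, so the centroid depth is h_c = 2.3 + 0.8 = 3.1 m.
A = π(0.8)² = 2.01062 m².
Resultant F = γ·h_c·A = 12.3606 × 3.1 × 2.01062 = 77.0427 kN.
I_c = πr⁴/4 = π × 0.8⁴/4 = 0.321699 m⁴.
Centre of pressure: y_p = y_c + I_c/(y_c·A) = 3.1 + 0.321699/(3.1 × 2.01062) = 3.1 + 0.0516129 = 3.15161 m along the plane.
The resultant acts 0.8 + 0.0516129 = 0.851613 m (along the plate) below the hinge at the top edge, so the moment about the hinge is M = F × 0.851613 = 77.0427 × 0.851613 = 65.6106 kN·m.
A normal force at the bottom, 1.6 m from the hinge, must supply this moment: P = 65.6106/1.6 = 41.0066 kN.

P ≈ 41.01 kN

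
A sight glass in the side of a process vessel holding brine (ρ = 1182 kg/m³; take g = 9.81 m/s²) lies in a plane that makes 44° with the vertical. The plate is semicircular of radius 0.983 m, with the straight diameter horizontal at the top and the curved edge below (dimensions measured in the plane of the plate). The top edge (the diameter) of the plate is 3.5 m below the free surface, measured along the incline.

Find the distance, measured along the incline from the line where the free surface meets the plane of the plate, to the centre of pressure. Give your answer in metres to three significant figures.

y_p = 3.93 m

γ = ρg = 1182 × 9.81 / 1000 = 11.59542 kN/m³.
The plate makes 44° with the vertical, i.e. θ = 90° − 44° = 46° to the horizontal. Measuring y along the incline from the free-surface line, vertical depth h = y·sinθ with sinθ = 0.719340.
The centroid of a semicircle lies 4r/(3π) = 0.417198 m from the diameter, here below the top edge, so y_c = 3.5 + 0.417198 = 3.9172 m and h_c = 3.9172 × 0.719340 = 2.8178 m.
A = πr²/2 = π × 0.983²/2 = 1.51784 m².
Resultant F = γ·h_c·A = 11.59542 × 2.8178 × 1.51784 = 49.5933 kN.
I_c = (π/8 − 8/(9π))·r⁴ = 0.109757 × 0.983⁴ = 0.102482 m⁴.
Centre of pressure: y_p = y_c + I_c/(y_c·A) = 3.9172 + 0.102482/(3.9172 × 1.51784) = 3.9172 + 0.0172364 = 3.93444 m along the plane.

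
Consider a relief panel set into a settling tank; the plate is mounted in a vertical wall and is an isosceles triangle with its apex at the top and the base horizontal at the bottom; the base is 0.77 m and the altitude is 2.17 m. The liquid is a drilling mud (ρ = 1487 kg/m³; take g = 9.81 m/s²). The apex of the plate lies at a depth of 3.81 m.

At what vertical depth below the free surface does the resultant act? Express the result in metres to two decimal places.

γ = ρg = 1487 × 9.81 / 1000 = 14.58747 kN/m³.
With the apex up, the centroid sits 2h/3 = 2 × 2.17/3 = 1.44667 m below the apex, so the centroid depth is h_c = 3.81 + 1.44667 = 5.25667 m.
A = ½ × 0.77 × 2.17 = 0.83545 m².
Resultant F = γ·h_c·A = 14.58747 × 5.25667 × 0.83545 = 64.0636 kN.
I_c = b·h³/36 = 0.77 × 2.17³/36 = 0.218558 m⁴.
Centre of pressure: y_p = y_c + I_c/(y_c·A) = 5.25667 + 0.218558/(5.25667 × 0.83545) = 5.25667 + 0.0497663 = 5.30644 m along the plane.

h_p = 5.31 m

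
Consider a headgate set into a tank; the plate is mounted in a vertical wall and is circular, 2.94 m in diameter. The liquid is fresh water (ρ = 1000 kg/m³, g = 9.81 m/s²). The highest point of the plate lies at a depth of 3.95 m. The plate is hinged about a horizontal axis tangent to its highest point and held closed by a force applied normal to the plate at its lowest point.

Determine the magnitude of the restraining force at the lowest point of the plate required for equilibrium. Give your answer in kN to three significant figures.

P ≈ 193 kN

γ = ρg = 1000 × 9.81 = 9810 N/m³ = 9.81 kN/m³.
The centroid is at the centre, 1.47 m below the top of the plate, so the centroid depth is h_c = 3.95 + 1.47 = 5.42 m.
A = π(1.47)² = 6.78867 m².
Resultant F = γ·h_c·A = 9.81 × 5.42 × 6.78867 = 360.955 kN.
I_c = πr⁴/4 = π × 1.47⁴/4 = 3.66741 m⁴.
Centre of pressure: y_p = y_c + I_c/(y_c·A) = 5.42 + 3.66741/(5.42 × 6.78867) = 5.42 + 0.0996725 = 5.51967 m along the plane.
The resultant acts 1.47 + 0.0996725 = 1.56967 m (along the plate) below the hinge at the top edge, so the moment about the hinge is M = F × 1.56967 = 360.955 × 1.56967 = 566.58 kN·m.
A normal force at the bottom, 2.94 m from the hinge, must supply this moment: P = 566.58/2.94 = 192.714 kN.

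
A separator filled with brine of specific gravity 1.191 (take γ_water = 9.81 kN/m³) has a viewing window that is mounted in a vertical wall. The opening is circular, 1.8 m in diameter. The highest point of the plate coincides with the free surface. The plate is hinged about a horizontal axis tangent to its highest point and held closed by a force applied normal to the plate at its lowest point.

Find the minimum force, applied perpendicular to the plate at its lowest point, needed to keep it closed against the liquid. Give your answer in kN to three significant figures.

γ = 1.191 × 9.81 = 11.68371 kN/m³.
The centroid is at the centre, 0.9 m below the top of the plate, so the centroid depth is h_c = 0.9 m.
A = π(0.9)² = 2.54469 m².
Resultant F = γ·h_c·A = 11.68371 × 0.9 × 2.54469 = 26.7583 kN.
I_c = πr⁴/4 = π × 0.9⁴/4 = 0.5153 m⁴.
Centre of pressure: y_p = y_c + I_c/(y_c·A) = 0.9 + 0.5153/(0.9 × 2.54469) = 0.9 + 0.225 = 1.125 m along the plane.
The resultant acts 0.9 + 0.225 = 1.125 m (along the plate) below the hinge at the top edge, so the moment about the hinge is M = F × 1.125 = 26.7583 × 1.125 = 30.1031 kN·m.
A normal force at the bottom, 1.8 m from the hinge, must supply this moment: P = 30.1031/1.8 = 16.7239 kN.

P ≈ 16.7 kN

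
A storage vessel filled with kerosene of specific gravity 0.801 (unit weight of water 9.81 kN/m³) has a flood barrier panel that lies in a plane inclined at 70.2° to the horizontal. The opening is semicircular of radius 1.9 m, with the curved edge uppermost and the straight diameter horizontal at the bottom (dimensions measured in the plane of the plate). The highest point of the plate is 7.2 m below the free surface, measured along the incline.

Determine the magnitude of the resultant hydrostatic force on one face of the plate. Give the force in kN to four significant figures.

F ≈ 347.7 kN

γ = 0.801 × 9.81 = 7.85781 kN/m³.
Let θ = 70.2° be the plate's angle to the horizontal; measure y along the incline from where the plane meets the free surface. Vertical depth h = y·sinθ with sinθ = 0.940881.
The centroid lies 4r/(3π) = 0.806385 m above the diameter, so r − 4r/(3π) = 1.9 − 0.806385 = 1.09361 m below the topmost point, so y_c = 7.2 + 1.09361 = 8.29361 m and h_c = 8.29361 × 0.940881 = 7.8033 m.
A = πr²/2 = π × 1.9²/2 = 5.67057 m².
Resultant F = γ·h_c·A = 7.85781 × 7.8033 × 5.67057 = 347.701 kN.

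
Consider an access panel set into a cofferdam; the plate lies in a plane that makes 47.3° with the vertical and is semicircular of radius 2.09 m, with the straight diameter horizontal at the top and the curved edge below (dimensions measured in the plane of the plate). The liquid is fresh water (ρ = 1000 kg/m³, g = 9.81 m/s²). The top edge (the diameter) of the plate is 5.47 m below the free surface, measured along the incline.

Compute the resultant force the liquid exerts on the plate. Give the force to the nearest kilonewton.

γ = ρg = 1000 × 9.81 = 9810 N/m³ = 9.81 kN/m³.
The plate makes 47.3° with the vertical, i.e. θ = 90° − 47.3° = 42.7° to the horizontal. Measuring y along the incline from the free-surface line, vertical depth h = y·sinθ with sinθ = 0.678160.
The centroid of a semicircle lies 4r/(3π) = 0.887024 m from the diameter, here below the top edge, so y_c = 5.47 + 0.887024 = 6.35702 m and h_c = 6.35702 × 0.678160 = 4.31108 m.
A = πr²/2 = π × 2.09²/2 = 6.8614 m².
Resultant F = γ·h_c·A = 9.81 × 4.31108 × 6.8614 = 290.18 kN.

F ≈ 290 kN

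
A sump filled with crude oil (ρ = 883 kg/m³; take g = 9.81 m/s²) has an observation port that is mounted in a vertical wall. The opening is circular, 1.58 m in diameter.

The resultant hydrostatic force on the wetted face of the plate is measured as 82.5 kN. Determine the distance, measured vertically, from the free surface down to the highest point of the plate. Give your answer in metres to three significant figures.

γ = ρg = 883 × 9.81 / 1000 = 8.66223 kN/m³.
A = π(0.79)² = 1.96067 m².
From F = γ·h_c·A, the centroid depth is h_c = 82.5/(8.66223 × 1.96067) = 4.85758 m.
The centroid is at the centre, 0.79 m below the top of the plate, so the highest point sits at h_top = 4.85758 − 0.79 = 4.06758 m below the surface.

d_top ≈ 4.07 m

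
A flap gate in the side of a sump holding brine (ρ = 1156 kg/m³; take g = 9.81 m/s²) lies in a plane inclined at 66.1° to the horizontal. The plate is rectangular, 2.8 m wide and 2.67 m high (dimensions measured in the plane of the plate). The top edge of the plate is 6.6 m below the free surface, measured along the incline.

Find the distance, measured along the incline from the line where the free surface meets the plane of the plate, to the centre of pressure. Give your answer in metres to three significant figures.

γ = ρg = 1156 × 9.81 / 1000 = 11.34036 kN/m³.
Let θ = 66.1° be the plate's angle to the horizontal; measure y along the incline from where the plane meets the free surface. Vertical depth h = y·sinθ with sinθ = 0.914254.
The centroid lies 2.67/2 = 1.335 m below the top edge, so y_c = 6.6 + 1.335 = 7.935 m and h_c = 7.935 × 0.914254 = 7.25461 m.
A = 2.8 × 2.67 = 7.476 m².
Resultant F = γ·h_c·A = 11.34036 × 7.25461 × 7.476 = 615.05 kN.
I_c = b·h³/12 = 2.8 × 2.67³/12 = 4.4413 m⁴.
Centre of pressure: y_p = y_c + I_c/(y_c·A) = 7.935 + 4.4413/(7.935 × 7.476) = 7.935 + 0.0748676 = 8.00987 m along the plane.

y_p = 8.01 m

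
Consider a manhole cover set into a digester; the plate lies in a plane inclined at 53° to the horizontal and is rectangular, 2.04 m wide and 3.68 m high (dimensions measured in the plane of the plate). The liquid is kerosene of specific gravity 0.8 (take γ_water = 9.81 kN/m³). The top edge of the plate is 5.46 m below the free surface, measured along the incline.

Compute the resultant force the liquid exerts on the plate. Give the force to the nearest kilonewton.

γ = 0.8 × 9.81 = 7.848 kN/m³.
Let θ = 53° be the plate's angle to the horizontal; measure y along the incline from where the plane meets the free surface. Vertical depth h = y·sinθ with sinθ = 0.798636.
The centroid lies 3.68/2 = 1.84 m below the top edge, so y_c = 5.46 + 1.84 = 7.3 m and h_c = 7.3 × 0.798636 = 5.83004 m.
A = 2.04 × 3.68 = 7.5072 m².
Resultant F = γ·h_c·A = 7.848 × 5.83004 × 7.5072 = 343.486 kN.

F ≈ 343 kN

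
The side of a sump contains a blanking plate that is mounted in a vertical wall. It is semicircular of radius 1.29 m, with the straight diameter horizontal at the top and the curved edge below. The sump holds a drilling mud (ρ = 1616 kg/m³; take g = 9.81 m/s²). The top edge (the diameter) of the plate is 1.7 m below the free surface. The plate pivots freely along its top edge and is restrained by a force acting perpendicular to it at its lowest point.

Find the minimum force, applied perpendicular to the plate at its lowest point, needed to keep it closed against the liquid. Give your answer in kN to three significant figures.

γ = ρg = 1616 × 9.81 / 1000 = 15.85296 kN/m³.
The centroid of a semicircle lies 4r/(3π) = 0.547493 m from the diameter, here below the top edge, so the centroid depth is h_c = 1.7 + 0.547493 = 2.24749 m.
A = πr²/2 = π × 1.29²/2 = 2.61396 m².
Resultant F = γ·h_c·A = 15.85296 × 2.24749 × 2.61396 = 93.1337 kN.
I_c = (π/8 − 8/(9π))·r⁴ = 0.109757 × 1.29⁴ = 0.303942 m⁴.
Centre of pressure: y_p = y_c + I_c/(y_c·A) = 2.24749 + 0.303942/(2.24749 × 2.61396) = 2.24749 + 0.0517361 = 2.29923 m along the plane.
The resultant acts 0.547493 + 0.0517361 = 0.599229 m (along the plate) below the hinge at the top edge, so the moment about the hinge is M = F × 0.599229 = 93.1337 × 0.599229 = 55.8084 kN·m.
A normal force at the bottom, 1.29 m from the hinge, must supply this moment: P = 55.8084/1.29 = 43.2623 kN.

P ≈ 43.3 kN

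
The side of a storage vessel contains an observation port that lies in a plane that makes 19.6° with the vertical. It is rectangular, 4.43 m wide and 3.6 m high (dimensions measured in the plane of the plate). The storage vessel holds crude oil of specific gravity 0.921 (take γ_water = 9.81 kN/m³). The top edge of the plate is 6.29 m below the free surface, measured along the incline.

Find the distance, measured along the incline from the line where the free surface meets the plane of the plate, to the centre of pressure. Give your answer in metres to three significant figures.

y_p = 8.22 m

γ = 0.921 × 9.81 = 9.03501 kN/m³.
The plate makes 19.6° with the vertical, i.e. θ = 90° − 19.6° = 70.4° to the horizontal. Measuring y along the incline from the free-surface line, vertical depth h = y·sinθ with sinθ = 0.942057.
The centroid lies 3.6/2 = 1.8 m below the top edge, so y_c = 6.29 + 1.8 = 8.09 m and h_c = 8.09 × 0.942057 = 7.62124 m.
A = 4.43 × 3.6 = 15.948 m².
Resultant F = γ·h_c·A = 9.03501 × 7.62124 × 15.948 = 1098.15 kN.
I_c = b·h³/12 = 4.43 × 3.6³/12 = 17.2238 m⁴.
Centre of pressure: y_p = y_c + I_c/(y_c·A) = 8.09 + 17.2238/(8.09 × 15.948) = 8.09 + 0.133498 = 8.2235 m along the plane.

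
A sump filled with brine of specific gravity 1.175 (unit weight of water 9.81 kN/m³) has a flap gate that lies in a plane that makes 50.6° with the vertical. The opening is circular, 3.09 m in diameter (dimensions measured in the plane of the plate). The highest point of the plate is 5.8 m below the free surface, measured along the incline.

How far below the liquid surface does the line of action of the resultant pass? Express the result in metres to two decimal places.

γ = 1.175 × 9.81 = 11.52675 kN/m³.
The plate makes 50.6° with the vertical, i.e. θ = 90° − 50.6° = 39.4° to the horizontal. Measuring y along the incline from the free-surface line, vertical depth h = y·sinθ with sinθ = 0.634731.
The centroid is at the centre, 1.545 m below the top of the plate, so y_c = 5.8 + 1.545 = 7.345 m and h_c = 7.345 × 0.634731 = 4.6621 m.
A = π(1.545)² = 7.49906 m².
Resultant F = γ·h_c·A = 11.52675 × 4.6621 × 7.49906 = 402.991 kN.
I_c = πr⁴/4 = π × 1.545⁴/4 = 4.47511 m⁴.
Centre of pressure: y_p = y_c + I_c/(y_c·A) = 7.345 + 4.47511/(7.345 × 7.49906) = 7.345 + 0.0812466 = 7.42625 m along the plane.
Vertically, h_p = y_p·sinθ = 7.42625 × 0.634731 = 4.71367 m.

h_p = 4.71 m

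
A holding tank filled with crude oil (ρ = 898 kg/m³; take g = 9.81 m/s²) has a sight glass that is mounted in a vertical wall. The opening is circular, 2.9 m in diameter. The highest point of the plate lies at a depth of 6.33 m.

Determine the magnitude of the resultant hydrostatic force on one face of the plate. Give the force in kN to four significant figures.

γ = ρg = 898 × 9.81 / 1000 = 8.80938 kN/m³.
The centroid is at the centre, 1.45 m below the top of the plate, so the centroid depth is h_c = 6.33 + 1.45 = 7.78 m.
A = π(1.45)² = 6.6052 m².
Resultant F = γ·h_c·A = 8.80938 × 7.78 × 6.6052 = 452.7 kN.

F ≈ 452.7 kN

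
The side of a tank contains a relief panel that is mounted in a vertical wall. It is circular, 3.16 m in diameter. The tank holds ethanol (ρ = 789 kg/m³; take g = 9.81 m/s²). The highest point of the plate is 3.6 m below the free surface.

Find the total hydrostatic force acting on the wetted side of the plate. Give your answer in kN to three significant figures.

F ≈ 314 kN

γ = ρg = 789 × 9.81 / 1000 = 7.74009 kN/m³.
The centroid is at the centre, 1.58 m below the top of the plate, so the centroid depth is h_c = 3.6 + 1.58 = 5.18 m.
A = π(1.58)² = 7.84267 m².
Resultant F = γ·h_c·A = 7.74009 × 5.18 × 7.84267 = 314.441 kN.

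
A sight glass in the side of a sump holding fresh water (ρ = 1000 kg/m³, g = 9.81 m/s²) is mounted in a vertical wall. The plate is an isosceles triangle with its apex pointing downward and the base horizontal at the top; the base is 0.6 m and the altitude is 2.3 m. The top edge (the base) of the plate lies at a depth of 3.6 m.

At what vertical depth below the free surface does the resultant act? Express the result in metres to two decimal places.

γ = ρg = 1000 × 9.81 = 9810 N/m³ = 9.81 kN/m³.
With the apex down, the centroid sits h/3 = 2.3/3 = 0.766667 m below the base (the top edge), so the centroid depth is h_c = 3.6 + 0.766667 = 4.36667 m.
A = ½ × 0.6 × 2.3 = 0.69 m².
Resultant F = γ·h_c·A = 9.81 × 4.36667 × 0.69 = 29.5576 kN.
I_c = b·h³/36 = 0.6 × 2.3³/36 = 0.202783 m⁴.
Centre of pressure: y_p = y_c + I_c/(y_c·A) = 4.36667 + 0.202783/(4.36667 × 0.69) = 4.36667 + 0.0673026 = 4.43397 m along the plane.

h_p = 4.43 m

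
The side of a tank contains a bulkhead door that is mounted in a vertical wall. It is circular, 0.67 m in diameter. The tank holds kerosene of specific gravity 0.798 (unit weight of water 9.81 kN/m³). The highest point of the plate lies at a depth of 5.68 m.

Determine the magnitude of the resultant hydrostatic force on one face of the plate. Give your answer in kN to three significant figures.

F ≈ 16.6 kN

γ = 0.798 × 9.81 = 7.82838 kN/m³.
The centroid is at the centre, 0.335 m below the top of the plate, so the centroid depth is h_c = 5.68 + 0.335 = 6.015 m.
A = π(0.335)² = 0.352565 m².
Resultant F = γ·h_c·A = 7.82838 × 6.015 × 0.352565 = 16.6015 kN.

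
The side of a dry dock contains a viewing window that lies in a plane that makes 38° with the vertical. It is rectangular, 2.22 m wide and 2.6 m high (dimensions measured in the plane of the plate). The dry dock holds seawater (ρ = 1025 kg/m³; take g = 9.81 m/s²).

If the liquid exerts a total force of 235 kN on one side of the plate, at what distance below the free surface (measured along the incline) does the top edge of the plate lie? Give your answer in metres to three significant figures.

γ = ρg = 1025 × 9.81 / 1000 = 10.05525 kN/m³.
A = 2.22 × 2.6 = 5.772 m².
From F = γ·h_c·A, the centroid depth is h_c = 235/(10.05525 × 5.772) = 4.04901 m.
The plate makes 38° with the vertical, i.e. θ = 90° − 38° = 52° to the horizontal. Measuring y along the incline from the free-surface line, vertical depth h = y·sinθ with sinθ = 0.788011.
Along the incline, y_c = h_c/sinθ = 4.04901/0.788011 = 5.13827 m.
The centroid lies 2.6/2 = 1.3 m below the top edge, so the top edge sits at y_top = 5.13827 − 1.3 = 3.83827 m along the incline.

y_top ≈ 3.84 m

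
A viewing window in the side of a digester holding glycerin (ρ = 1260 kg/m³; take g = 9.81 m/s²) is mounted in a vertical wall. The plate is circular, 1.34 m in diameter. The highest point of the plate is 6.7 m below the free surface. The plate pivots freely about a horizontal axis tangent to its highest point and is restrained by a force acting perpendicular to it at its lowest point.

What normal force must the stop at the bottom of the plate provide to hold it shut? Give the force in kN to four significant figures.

P ≈ 65.70 kN

γ = ρg = 1260 × 9.81 / 1000 = 12.3606 kN/m³.
The centroid is at the centre, 0.67 m below the top of the plate, so the centroid depth is h_c = 6.7 + 0.67 = 7.37 m.
A = π(0.67)² = 1.41026 m².
Resultant F = γ·h_c·A = 12.3606 × 7.37 × 1.41026 = 128.471 kN.
I_c = πr⁴/4 = π × 0.67⁴/4 = 0.158267 m⁴.
Centre of pressure: y_p = y_c + I_c/(y_c·A) = 7.37 + 0.158267/(7.37 × 1.41026) = 7.37 + 0.0152273 = 7.38523 m along the plane.
The resultant acts 0.67 + 0.0152273 = 0.685227 m (along the plate) below the hinge at the top edge, so the moment about the hinge is M = F × 0.685227 = 128.471 × 0.685227 = 88.0318 kN·m.
A normal force at the bottom, 1.34 m from the hinge, must supply this moment: P = 88.0318/1.34 = 65.6954 kN.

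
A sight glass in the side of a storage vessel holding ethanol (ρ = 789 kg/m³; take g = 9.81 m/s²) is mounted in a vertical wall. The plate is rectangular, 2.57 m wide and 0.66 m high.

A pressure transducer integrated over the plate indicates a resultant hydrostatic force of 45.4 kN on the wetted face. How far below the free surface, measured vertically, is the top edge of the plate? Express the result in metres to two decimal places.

γ = ρg = 789 × 9.81 / 1000 = 7.74009 kN/m³.
A = 2.57 × 0.66 = 1.6962 m².
From F = γ·h_c·A, the centroid depth is h_c = 45.4/(7.74009 × 1.6962) = 3.45806 m.
The centroid lies 0.66/2 = 0.33 m below the top edge, so the top edge sits at h_top = 3.45806 − 0.33 = 3.12806 m below the surface.

d_top ≈ 3.13 m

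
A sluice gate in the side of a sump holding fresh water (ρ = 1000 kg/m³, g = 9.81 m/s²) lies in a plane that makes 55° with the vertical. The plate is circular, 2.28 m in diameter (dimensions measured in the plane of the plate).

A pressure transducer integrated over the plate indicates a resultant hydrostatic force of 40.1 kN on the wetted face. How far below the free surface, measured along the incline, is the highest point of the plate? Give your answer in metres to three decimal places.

y_top ≈ 0.606 m

γ = ρg = 1000 × 9.81 = 9810 N/m³ = 9.81 kN/m³.
A = π(1.14)² = 4.08281 m².
From F = γ·h_c·A, the centroid depth is h_c = 40.1/(9.81 × 4.08281) = 1.00119 m.
The plate makes 55° with the vertical, i.e. θ = 90° − 55° = 35° to the horizontal. Measuring y along the incline from the free-surface line, vertical depth h = y·sinθ with sinθ = 0.573576.
Along the incline, y_c = h_c/sinθ = 1.00119/0.573576 = 1.74552 m.
The centroid is at the centre, 1.14 m below the top of the plate, so the highest point sits at y_top = 1.74552 − 1.14 = 0.60552 m along the incline.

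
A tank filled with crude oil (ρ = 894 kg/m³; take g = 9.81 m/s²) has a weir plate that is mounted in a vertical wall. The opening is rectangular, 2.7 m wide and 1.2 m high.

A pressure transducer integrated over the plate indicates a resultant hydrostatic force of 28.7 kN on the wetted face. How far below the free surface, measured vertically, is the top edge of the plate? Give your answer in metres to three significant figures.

d_top ≈ 0.410 m

γ = ρg = 894 × 9.81 / 1000 = 8.77014 kN/m³.
A = 2.7 × 1.2 = 3.24 m².
From F = γ·h_c·A, the centroid depth is h_c = 28.7/(8.77014 × 3.24) = 1.01002 m.
The centroid lies 1.2/2 = 0.6 m below the top edge, so the top edge sits at h_top = 1.01002 − 0.6 = 0.41002 m below the surface.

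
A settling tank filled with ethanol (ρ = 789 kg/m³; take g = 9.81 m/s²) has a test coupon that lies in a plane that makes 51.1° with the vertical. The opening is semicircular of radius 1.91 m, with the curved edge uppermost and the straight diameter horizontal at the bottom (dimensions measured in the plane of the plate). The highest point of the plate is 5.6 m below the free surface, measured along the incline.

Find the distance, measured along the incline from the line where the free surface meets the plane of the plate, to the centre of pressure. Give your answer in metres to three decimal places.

y_p = 6.737 m

γ = ρg = 789 × 9.81 / 1000 = 7.74009 kN/m³.
The plate makes 51.1° with the vertical, i.e. θ = 90° − 51.1° = 38.9° to the horizontal. Measuring y along the incline from the free-surface line, vertical depth h = y·sinθ with sinθ = 0.627963.
The centroid lies 4r/(3π) = 0.810629 m above the diameter, so r − 4r/(3π) = 1.91 − 0.810629 = 1.09937 m below the topmost point, so y_c = 5.6 + 1.09937 = 6.69937 m and h_c = 6.69937 × 0.627963 = 4.20696 m.
A = πr²/2 = π × 1.91²/2 = 5.73042 m².
Resultant F = γ·h_c·A = 7.74009 × 4.20696 × 5.73042 = 186.595 kN.
I_c = (π/8 − 8/(9π))·r⁴ = 0.109757 × 1.91⁴ = 1.46072 m⁴.
Centre of pressure: y_p = y_c + I_c/(y_c·A) = 6.69937 + 1.46072/(6.69937 × 5.73042) = 6.69937 + 0.0380493 = 6.73742 m along the plane.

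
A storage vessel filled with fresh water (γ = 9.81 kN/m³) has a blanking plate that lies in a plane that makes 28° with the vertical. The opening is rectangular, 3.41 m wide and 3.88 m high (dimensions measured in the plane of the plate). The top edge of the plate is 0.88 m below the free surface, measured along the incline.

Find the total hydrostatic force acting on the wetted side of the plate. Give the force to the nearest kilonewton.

F ≈ 323 kN

γ = 9.81 kN/m³.
The plate makes 28° with the vertical, i.e. θ = 90° − 28° = 62° to the horizontal. Measuring y along the incline from the free-surface line, vertical depth h = y·sinθ with sinθ = 0.882948.
The centroid lies 3.88/2 = 1.94 m below the top edge, so y_c = 0.88 + 1.94 = 2.82 m and h_c = 2.82 × 0.882948 = 2.48991 m.
A = 3.41 × 3.88 = 13.2308 m².
Resultant F = γ·h_c·A = 9.81 × 2.48991 × 13.2308 = 323.176 kN.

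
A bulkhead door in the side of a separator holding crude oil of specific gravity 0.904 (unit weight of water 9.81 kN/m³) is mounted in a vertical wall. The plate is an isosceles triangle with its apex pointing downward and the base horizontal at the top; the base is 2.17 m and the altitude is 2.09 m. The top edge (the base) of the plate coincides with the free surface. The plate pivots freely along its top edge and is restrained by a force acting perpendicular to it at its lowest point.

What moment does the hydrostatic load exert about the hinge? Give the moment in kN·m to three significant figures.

γ = 0.904 × 9.81 = 8.86824 kN/m³.
With the apex down, the centroid sits h/3 = 2.09/3 = 0.696667 m below the base (the top edge), so the centroid depth is h_c = 0.696667 m.
A = ½ × 2.17 × 2.09 = 2.26765 m².
Resultant F = γ·h_c·A = 8.86824 × 0.696667 × 2.26765 = 14.01 kN.
I_c = b·h³/36 = 2.17 × 2.09³/36 = 0.550296 m⁴.
Centre of pressure: y_p = y_c + I_c/(y_c·A) = 0.696667 + 0.550296/(0.696667 × 2.26765) = 0.696667 + 0.348333 = 1.045 m along the plane.
The resultant acts 0.696667 + 0.348333 = 1.045 m (along the plate) below the hinge at the top edge, so the moment about the hinge is M = F × 1.045 = 14.01 × 1.045 = 14.6404 kN·m.

M ≈ 14.6 kN·m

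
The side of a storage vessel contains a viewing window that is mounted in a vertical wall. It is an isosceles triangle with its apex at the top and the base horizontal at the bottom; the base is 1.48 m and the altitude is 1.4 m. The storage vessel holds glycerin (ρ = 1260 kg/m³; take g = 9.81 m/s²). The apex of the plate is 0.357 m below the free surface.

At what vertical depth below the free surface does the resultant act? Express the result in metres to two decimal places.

γ = ρg = 1260 × 9.81 / 1000 = 12.3606 kN/m³.
With the apex up, the centroid sits 2h/3 = 2 × 1.4/3 = 0.933333 m below the apex, so the centroid depth is h_c = 0.357 + 0.933333 = 1.29033 m.
A = ½ × 1.48 × 1.4 = 1.036 m².
Resultant F = γ·h_c·A = 12.3606 × 1.29033 × 1.036 = 16.5234 kN.
I_c = b·h³/36 = 1.48 × 1.4³/36 = 0.112809 m⁴.
Centre of pressure: y_p = y_c + I_c/(y_c·A) = 1.29033 + 0.112809/(1.29033 × 1.036) = 1.29033 + 0.0843885 = 1.37472 m along the plane.

h_p = 1.37 m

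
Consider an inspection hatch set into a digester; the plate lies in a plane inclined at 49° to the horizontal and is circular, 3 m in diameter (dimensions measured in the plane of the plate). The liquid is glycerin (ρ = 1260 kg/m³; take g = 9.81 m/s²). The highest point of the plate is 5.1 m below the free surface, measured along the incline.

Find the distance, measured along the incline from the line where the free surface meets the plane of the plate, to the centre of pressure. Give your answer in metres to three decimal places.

y_p = 6.685 m

γ = ρg = 1260 × 9.81 / 1000 = 12.3606 kN/m³.
Let θ = 49° be the plate's angle to the horizontal; measure y along the incline from where the plane meets the free surface. Vertical depth h = y·sinθ with sinθ = 0.754710.
The centroid is at the centre, 1.5 m below the top of the plate, so y_c = 5.1 + 1.5 = 6.6 m and h_c = 6.6 × 0.754710 = 4.98109 m.
A = π(1.5)² = 7.06858 m².
Resultant F = γ·h_c·A = 12.3606 × 4.98109 × 7.06858 = 435.207 kN.
I_c = πr⁴/4 = π × 1.5⁴/4 = 3.97608 m⁴.
Centre of pressure: y_p = y_c + I_c/(y_c·A) = 6.6 + 3.97608/(6.6 × 7.06858) = 6.6 + 0.0852274 = 6.68523 m along the plane.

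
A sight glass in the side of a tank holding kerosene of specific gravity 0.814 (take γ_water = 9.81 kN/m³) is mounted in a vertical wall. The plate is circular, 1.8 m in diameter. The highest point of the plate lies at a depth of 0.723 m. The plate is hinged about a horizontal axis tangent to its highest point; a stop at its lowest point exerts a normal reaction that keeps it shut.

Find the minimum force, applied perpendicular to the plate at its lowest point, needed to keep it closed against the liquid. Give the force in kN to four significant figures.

γ = 0.814 × 9.81 = 7.98534 kN/m³.
The centroid is at the centre, 0.9 m below the top of the plate, so the centroid depth is h_c = 0.723 + 0.9 = 1.623 m.
A = π(0.9)² = 2.54469 m².
Resultant F = γ·h_c·A = 7.98534 × 1.623 × 2.54469 = 32.9797 kN.
I_c = πr⁴/4 = π × 0.9⁴/4 = 0.5153 m⁴.
Centre of pressure: y_p = y_c + I_c/(y_c·A) = 1.623 + 0.5153/(1.623 × 2.54469) = 1.623 + 0.124769 = 1.74777 m along the plane.
The resultant acts 0.9 + 0.124769 = 1.02477 m (along the plate) below the hinge at the top edge, so the moment about the hinge is M = F × 1.02477 = 32.9797 × 1.02477 = 33.7966 kN·m.
A normal force at the bottom, 1.8 m from the hinge, must supply this moment: P = 33.7966/1.8 = 18.7759 kN.

P ≈ 18.78 kN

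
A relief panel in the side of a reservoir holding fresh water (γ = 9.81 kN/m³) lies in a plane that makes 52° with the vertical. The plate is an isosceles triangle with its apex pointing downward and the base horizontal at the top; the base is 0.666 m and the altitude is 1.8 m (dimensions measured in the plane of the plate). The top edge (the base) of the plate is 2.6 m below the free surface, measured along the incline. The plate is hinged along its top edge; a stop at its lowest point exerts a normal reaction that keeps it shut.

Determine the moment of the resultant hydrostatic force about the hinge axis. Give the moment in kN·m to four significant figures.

γ = 9.81 kN/m³.
The plate makes 52° with the vertical, i.e. θ = 90° − 52° = 38° to the horizontal. Measuring y along the incline from the free-surface line, vertical depth h = y·sinθ with sinθ = 0.615661.
With the apex down, the centroid sits h/3 = 1.8/3 = 0.6 m below the base (the top edge), so y_c = 2.6 + 0.6 = 3.2 m and h_c = 3.2 × 0.615661 = 1.97012 m.
A = ½ × 0.666 × 1.8 = 0.5994 m².
Resultant F = γ·h_c·A = 9.81 × 1.97012 × 0.5994 = 11.5845 kN.
I_c = b·h³/36 = 0.666 × 1.8³/36 = 0.107892 m⁴.
Centre of pressure: y_p = y_c + I_c/(y_c·A) = 3.2 + 0.107892/(3.2 × 0.5994) = 3.2 + 0.05625 = 3.25625 m along the plane.
The resultant acts 0.6 + 0.05625 = 0.65625 m (along the plate) below the hinge at the top edge, so the moment about the hinge is M = F × 0.65625 = 11.5845 × 0.65625 = 7.60233 kN·m.

M ≈ 7.602 kN·m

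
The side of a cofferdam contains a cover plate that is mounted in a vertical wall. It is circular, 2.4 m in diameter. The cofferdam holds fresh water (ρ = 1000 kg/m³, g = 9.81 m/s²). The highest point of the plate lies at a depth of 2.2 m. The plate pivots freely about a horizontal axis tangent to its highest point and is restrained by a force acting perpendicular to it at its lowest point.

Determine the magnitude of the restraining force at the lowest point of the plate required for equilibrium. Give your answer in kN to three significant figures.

γ = ρg = 1000 × 9.81 = 9810 N/m³ = 9.81 kN/m³.
The centroid is at the centre, 1.2 m below the top of the plate, so the centroid depth is h_c = 2.2 + 1.2 = 3.4 m.
A = π(1.2)² = 4.52389 m².
Resultant F = γ·h_c·A = 9.81 × 3.4 × 4.52389 = 150.89 kN.
I_c = πr⁴/4 = π × 1.2⁴/4 = 1.6286 m⁴.
Centre of pressure: y_p = y_c + I_c/(y_c·A) = 3.4 + 1.6286/(3.4 × 4.52389) = 3.4 + 0.105882 = 3.50588 m along the plane.
The resultant acts 1.2 + 0.105882 = 1.30588 m (along the plate) below the hinge at the top edge, so the moment about the hinge is M = F × 1.30588 = 150.89 × 1.30588 = 197.044 kN·m.
A normal force at the bottom, 2.4 m from the hinge, must supply this moment: P = 197.044/2.4 = 82.1017 kN.

P ≈ 82.1 kN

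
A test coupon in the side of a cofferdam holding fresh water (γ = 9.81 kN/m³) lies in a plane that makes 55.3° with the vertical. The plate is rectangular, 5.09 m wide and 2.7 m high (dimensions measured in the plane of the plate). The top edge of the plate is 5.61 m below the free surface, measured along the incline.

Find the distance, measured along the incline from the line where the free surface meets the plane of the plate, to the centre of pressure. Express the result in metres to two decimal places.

y_p = 7.05 m

γ = 9.81 kN/m³.
The plate makes 55.3° with the vertical, i.e. θ = 90° − 55.3° = 34.7° to the horizontal. Measuring y along the incline from the free-surface line, vertical depth h = y·sinθ with sinθ = 0.569280.
The centroid lies 2.7/2 = 1.35 m below the top edge, so y_c = 5.61 + 1.35 = 6.96 m and h_c = 6.96 × 0.569280 = 3.96219 m.
A = 5.09 × 2.7 = 13.743 m².
Resultant F = γ·h_c·A = 9.81 × 3.96219 × 13.743 = 534.178 kN.
I_c = b·h³/12 = 5.09 × 2.7³/12 = 8.34887 m⁴.
Centre of pressure: y_p = y_c + I_c/(y_c·A) = 6.96 + 8.34887/(6.96 × 13.743) = 6.96 + 0.0872845 = 7.04728 m along the plane.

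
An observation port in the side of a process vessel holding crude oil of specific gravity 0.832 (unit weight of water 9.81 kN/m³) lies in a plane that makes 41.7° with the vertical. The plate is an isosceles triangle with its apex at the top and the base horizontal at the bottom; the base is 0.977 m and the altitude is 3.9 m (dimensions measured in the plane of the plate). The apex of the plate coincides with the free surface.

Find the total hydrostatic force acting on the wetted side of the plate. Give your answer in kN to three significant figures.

γ = 0.832 × 9.81 = 8.16192 kN/m³.
The plate makes 41.7° with the vertical, i.e. θ = 90° − 41.7° = 48.3° to the horizontal. Measuring y along the incline from the free-surface line, vertical depth h = y·sinθ with sinθ = 0.746638.
With the apex up, the centroid sits 2h/3 = 2 × 3.9/3 = 2.6 m below the apex, so y_c = 2.6 m and h_c = 2.6 × 0.746638 = 1.94126 m.
A = ½ × 0.977 × 3.9 = 1.90515 m².
Resultant F = γ·h_c·A = 8.16192 × 1.94126 × 1.90515 = 30.186 kN.

F ≈ 30.2 kN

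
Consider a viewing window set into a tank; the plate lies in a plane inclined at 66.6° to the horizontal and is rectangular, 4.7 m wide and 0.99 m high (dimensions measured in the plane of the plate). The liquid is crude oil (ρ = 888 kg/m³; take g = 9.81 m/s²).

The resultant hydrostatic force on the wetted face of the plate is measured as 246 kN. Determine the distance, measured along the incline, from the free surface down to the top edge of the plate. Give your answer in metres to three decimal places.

y_top ≈ 6.118 m

γ = ρg = 888 × 9.81 / 1000 = 8.71128 kN/m³.
A = 4.7 × 0.99 = 4.653 m².
From F = γ·h_c·A, the centroid depth is h_c = 246/(8.71128 × 4.653) = 6.06904 m.
Let θ = 66.6° be the plate's angle to the horizontal; measure y along the incline from where the plane meets the free surface. Vertical depth h = y·sinθ with sinθ = 0.917755.
Along the incline, y_c = h_c/sinθ = 6.06904/0.917755 = 6.61292 m.
The centroid lies 0.99/2 = 0.495 m below the top edge, so the top edge sits at y_top = 6.61292 − 0.495 = 6.11792 m along the incline.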